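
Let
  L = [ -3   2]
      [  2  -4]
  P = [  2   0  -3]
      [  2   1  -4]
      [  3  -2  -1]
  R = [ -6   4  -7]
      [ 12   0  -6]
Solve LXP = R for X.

Left-multiply by L⁻¹ and right-multiply by P⁻¹: X = L⁻¹RP⁻¹.
det L = 8; the adjugate gives L⁻¹ = [[-1/2, -1/4], [-1/4, -3/8]].
P has determinant 3; P⁻¹ = [[-3, 2, 1], [-10/3, 7/3, 2/3], [-7/3, 4/3, 2/3]].
L⁻¹R = [[0, -2, 5], [-3, -1, 4]].
X = (L⁻¹R)P⁻¹ = [[-5, 2, 2], [3, -3, -1]].

X = [[-5, 2, 2], [3, -3, -1]]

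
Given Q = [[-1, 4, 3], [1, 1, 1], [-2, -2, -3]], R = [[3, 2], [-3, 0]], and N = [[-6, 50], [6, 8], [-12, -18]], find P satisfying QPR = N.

Isolating P: multiply by Q⁻¹ from the left and R⁻¹ from the right, so P = Q⁻¹NR⁻¹.
det Q = 5, so Q⁻¹ = [[-1/5, 6/5, 1/5], [1/5, 9/5, 4/5], [0, -2, -1]].
det R = 6; the adjugate gives R⁻¹ = [[0, -1/3], [1/2, 1/2]].
Q⁻¹N = [[6, -4], [0, 10], [0, 2]].
P = (Q⁻¹N)R⁻¹ = [[-2, -4], [5, 5], [1, 1]].

P = [[-2, -4], [5, 5], [1, 1]]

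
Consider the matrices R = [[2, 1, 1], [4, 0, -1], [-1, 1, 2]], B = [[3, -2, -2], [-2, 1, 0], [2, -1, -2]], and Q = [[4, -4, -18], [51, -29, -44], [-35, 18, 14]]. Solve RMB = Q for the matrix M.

M = [[2, 1, 4], [-1, 3, -4], [1, 4, 1]]

M = R⁻¹QB⁻¹ (apply R⁻¹ on the left and B⁻¹ on the right).
R has determinant -1; R⁻¹ = [[-1, 1, 1], [7, -5, -6], [-4, 3, 4]].
det B = 2; the adjugate gives B⁻¹ = [[-1, -1, 1], [-2, -1, 2], [0, -1/2, -1/2]].
R⁻¹Q = [[12, -7, -12], [-17, 9, 10], [-3, 1, -4]].
M = (R⁻¹Q)B⁻¹ = [[2, 1, 4], [-1, 3, -4], [1, 4, 1]].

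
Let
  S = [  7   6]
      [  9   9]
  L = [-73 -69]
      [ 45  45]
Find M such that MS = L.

Since S sits to the right of M, M = LS⁻¹.
S has determinant 9; S⁻¹ = [[1, -2/3], [-1, 7/9]].
M = LS⁻¹ = [[-73, -69], [45, 45]] · [[1, -2/3], [-1, 7/9]] = [[-4, -5], [0, 5]].

M = [[-4, -5], [0, 5]]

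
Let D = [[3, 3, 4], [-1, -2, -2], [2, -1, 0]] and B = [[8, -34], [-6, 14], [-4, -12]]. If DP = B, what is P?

Since D multiplies P on the left, P = D⁻¹B.
D has determinant 2; D⁻¹ = [[-1, -2, 1], [-2, -4, 1], [5/2, 9/2, -3/2]].
P = D⁻¹B = [[-1, -2, 1], [-2, -4, 1], [5/2, 9/2, -3/2]] · [[8, -34], [-6, 14], [-4, -12]] = [[0, -6], [4, 0], [-1, -4]].

P = [[0, -6], [4, 0], [-1, -4]]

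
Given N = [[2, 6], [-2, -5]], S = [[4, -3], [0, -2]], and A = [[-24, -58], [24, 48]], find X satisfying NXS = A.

X = [[-3, 4], [0, 5]]

X = N⁻¹AS⁻¹ (apply N⁻¹ on the left and S⁻¹ on the right).
det N = 2; the adjugate gives N⁻¹ = [[-5/2, -3], [1, 1]].
det S = -8; the adjugate gives S⁻¹ = [[1/4, -3/8], [0, -1/2]].
N⁻¹A = [[-12, 1], [0, -10]].
X = (N⁻¹A)S⁻¹ = [[-3, 4], [0, 5]].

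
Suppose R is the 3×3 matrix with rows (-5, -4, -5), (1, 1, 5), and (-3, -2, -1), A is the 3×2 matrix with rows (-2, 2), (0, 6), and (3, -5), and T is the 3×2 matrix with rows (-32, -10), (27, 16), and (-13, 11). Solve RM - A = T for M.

M = [[1, -5], [1, 2], [5, 5]]

RM = T + A = [[-34, -8], [27, 22], [-10, 6]].
Left-multiplying both sides by R⁻¹ gives M = R⁻¹(T + A).
R has determinant 6; R⁻¹ = [[3/2, 1, -5/2], [-7/3, -5/3, 10/3], [1/6, 1/3, -1/6]].
M = R⁻¹(T + A) = [[1, -5], [1, 2], [5, 5]].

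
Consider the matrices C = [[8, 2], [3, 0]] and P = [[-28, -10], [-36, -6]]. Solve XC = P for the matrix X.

Since C sits to the right of X, X = PC⁻¹.
det C = -6; the adjugate gives C⁻¹ = [[0, 1/3], [1/2, -4/3]].
X = PC⁻¹ = [[-28, -10], [-36, -6]] · [[0, 1/3], [1/2, -4/3]] = [[-5, 4], [-3, -4]].

X = [[-5, 4], [-3, -4]]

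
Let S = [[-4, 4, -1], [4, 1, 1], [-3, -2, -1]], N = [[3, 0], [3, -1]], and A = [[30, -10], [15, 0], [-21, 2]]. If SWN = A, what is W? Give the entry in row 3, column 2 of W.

W = S⁻¹AN⁻¹ (apply S⁻¹ on the left and N⁻¹ on the right).
det S = 5; the adjugate gives S⁻¹ = [[1/5, 6/5, 1], [1/5, 1/5, 0], [-1, -4, -4]].
det N = -3, so N⁻¹ = [[1/3, 0], [1, -1]].
S⁻¹A = [[3, 0], [9, -2], [-6, 2]].
W = (S⁻¹A)N⁻¹ = [[1, 0], [1, 2], [0, -2]].

-2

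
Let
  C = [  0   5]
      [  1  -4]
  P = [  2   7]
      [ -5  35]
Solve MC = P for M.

M = [[3, 2], [3, -5]]

C is on the right of M, so right-multiply by C⁻¹: M = PC⁻¹.
det C = -5, so C⁻¹ = [[4/5, 1], [1/5, 0]].
M = PC⁻¹ = [[2, 7], [-5, 35]] · [[4/5, 1], [1/5, 0]] = [[3, 2], [3, -5]].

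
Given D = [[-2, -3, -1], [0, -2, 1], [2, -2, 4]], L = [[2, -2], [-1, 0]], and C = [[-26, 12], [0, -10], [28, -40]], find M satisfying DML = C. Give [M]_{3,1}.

3

M = D⁻¹CL⁻¹ (apply D⁻¹ on the left and L⁻¹ on the right).
D has determinant 2; D⁻¹ = [[-3, 7, -5/2], [1, -3, 1], [2, -5, 2]].
det L = -2; the adjugate gives L⁻¹ = [[0, -1], [-1/2, -1]].
D⁻¹C = [[8, -6], [2, 2], [4, -6]].
M = (D⁻¹C)L⁻¹ = [[3, -2], [-1, -4], [3, 2]].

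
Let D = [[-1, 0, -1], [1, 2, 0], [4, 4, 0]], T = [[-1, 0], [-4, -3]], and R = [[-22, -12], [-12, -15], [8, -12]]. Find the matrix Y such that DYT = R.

Isolating Y: multiply by D⁻¹ from the left and T⁻¹ from the right, so Y = D⁻¹RT⁻¹.
D has determinant 4; D⁻¹ = [[0, -1, 1/2], [0, 1, -1/4], [-1, 1, -1/2]].
det T = 3, so T⁻¹ = [[-1, 0], [4/3, -1/3]].
D⁻¹R = [[16, 9], [-14, -12], [6, 3]].
Y = (D⁻¹R)T⁻¹ = [[-4, -3], [-2, 4], [-2, -1]].

Y = [[-4, -3], [-2, 4], [-2, -1]]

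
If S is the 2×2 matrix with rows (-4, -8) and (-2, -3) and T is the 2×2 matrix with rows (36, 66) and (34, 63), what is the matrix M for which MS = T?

M = [[-6, -6], [-6, -5]]

S is on the right of M, so right-multiply by S⁻¹: M = TS⁻¹.
det S = -4; the adjugate gives S⁻¹ = [[3/4, -2], [-1/2, 1]].
M = TS⁻¹ = [[36, 66], [34, 63]] · [[3/4, -2], [-1/2, 1]] = [[-6, -6], [-6, -5]].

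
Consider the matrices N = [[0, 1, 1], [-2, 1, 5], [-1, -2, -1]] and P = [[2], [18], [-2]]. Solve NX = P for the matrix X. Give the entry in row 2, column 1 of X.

-4

Since N multiplies X on the left, X = N⁻¹P.
det N = -2, so N⁻¹ = [[-9/2, 1/2, -2], [7/2, -1/2, 1], [-5/2, 1/2, -1]].
X = N⁻¹P = [[-9/2, 1/2, -2], [7/2, -1/2, 1], [-5/2, 1/2, -1]] · [[2], [18], [-2]] = [[4], [-4], [6]].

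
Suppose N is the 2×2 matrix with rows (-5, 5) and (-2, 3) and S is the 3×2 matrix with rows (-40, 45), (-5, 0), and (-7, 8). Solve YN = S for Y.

Since N sits to the right of Y, Y = SN⁻¹.
N has determinant -5; N⁻¹ = [[-3/5, 1], [-2/5, 1]].
Y = SN⁻¹ = [[-40, 45], [-5, 0], [-7, 8]] · [[-3/5, 1], [-2/5, 1]] = [[6, 5], [3, -5], [1, 1]].

Y = [[6, 5], [3, -5], [1, 1]]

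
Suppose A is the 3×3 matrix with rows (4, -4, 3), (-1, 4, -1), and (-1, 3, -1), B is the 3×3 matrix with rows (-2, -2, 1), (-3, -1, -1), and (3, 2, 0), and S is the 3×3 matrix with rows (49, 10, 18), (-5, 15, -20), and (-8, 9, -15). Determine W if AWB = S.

Isolating W: multiply by A⁻¹ from the left and B⁻¹ from the right, so W = A⁻¹SB⁻¹.
det A = -1, so A⁻¹ = [[1, -5, 8], [0, 1, -1], [-1, 8, -12]].
det B = -1; the adjugate gives B⁻¹ = [[-2, -2, -3], [3, 3, 5], [3, 2, 4]].
A⁻¹S = [[10, 7, -2], [3, 6, -5], [7, 2, 2]].
W = (A⁻¹S)B⁻¹ = [[-5, -3, -3], [-3, 2, 1], [-2, -4, -3]].

W = [[-5, -3, -3], [-3, 2, 1], [-2, -4, -3]]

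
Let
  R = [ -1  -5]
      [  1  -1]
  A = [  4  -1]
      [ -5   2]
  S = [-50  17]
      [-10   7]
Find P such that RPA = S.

Left-multiply by R⁻¹ and right-multiply by A⁻¹: P = R⁻¹SA⁻¹.
det R = 6; the adjugate gives R⁻¹ = [[-1/6, 5/6], [-1/6, -1/6]].
det A = 3; the adjugate gives A⁻¹ = [[2/3, 1/3], [5/3, 4/3]].
R⁻¹S = [[0, 3], [10, -4]].
P = (R⁻¹S)A⁻¹ = [[5, 4], [0, -2]].

P = [[5, 4], [0, -2]]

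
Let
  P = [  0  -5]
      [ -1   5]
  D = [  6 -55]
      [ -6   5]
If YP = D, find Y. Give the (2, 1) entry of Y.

P is on the right of Y, so right-multiply by P⁻¹: Y = DP⁻¹.
det P = -5, so P⁻¹ = [[-1, -1], [-1/5, 0]].
Y = DP⁻¹ = [[6, -55], [-6, 5]] · [[-1, -1], [-1/5, 0]] = [[5, -6], [5, 6]].

5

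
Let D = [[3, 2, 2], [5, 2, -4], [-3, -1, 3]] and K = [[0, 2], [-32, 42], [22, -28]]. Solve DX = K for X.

X = [[-4, 2], [2, 4], [4, -6]]

Since D multiplies X on the left, X = D⁻¹K.
det D = 2; the adjugate gives D⁻¹ = [[1, -4, -6], [-3/2, 15/2, 11], [1/2, -3/2, -2]].
X = D⁻¹K = [[1, -4, -6], [-3/2, 15/2, 11], [1/2, -3/2, -2]] · [[0, 2], [-32, 42], [22, -28]] = [[-4, 2], [2, 4], [4, -6]].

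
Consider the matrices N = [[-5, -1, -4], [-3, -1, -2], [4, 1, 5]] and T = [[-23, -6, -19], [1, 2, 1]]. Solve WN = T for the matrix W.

W = [[2, 3, -1], [3, -4, 1]]

Since N sits to the right of W, W = TN⁻¹.
det N = 4, so N⁻¹ = [[-3/4, 1/4, -1/2], [7/4, -9/4, 1/2], [1/4, 1/4, 1/2]].
W = TN⁻¹ = [[-23, -6, -19], [1, 2, 1]] · [[-3/4, 1/4, -1/2], [7/4, -9/4, 1/2], [1/4, 1/4, 1/2]] = [[2, 3, -1], [3, -4, 1]].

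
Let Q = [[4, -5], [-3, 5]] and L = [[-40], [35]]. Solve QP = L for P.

P = [[-5], [4]]

Since Q multiplies P on the left, P = Q⁻¹L.
det Q = 5; the adjugate gives Q⁻¹ = [[1, 1], [3/5, 4/5]].
P = Q⁻¹L = [[1, 1], [3/5, 4/5]] · [[-40], [35]] = [[-5], [4]].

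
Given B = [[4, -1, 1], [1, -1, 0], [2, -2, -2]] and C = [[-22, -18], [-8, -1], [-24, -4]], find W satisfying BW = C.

B is on the left of W, so left-multiply by B⁻¹: W = B⁻¹C.
det B = 6; the adjugate gives B⁻¹ = [[1/3, -2/3, 1/6], [1/3, -5/3, 1/6], [0, 1, -1/2]].
W = B⁻¹C = [[1/3, -2/3, 1/6], [1/3, -5/3, 1/6], [0, 1, -1/2]] · [[-22, -18], [-8, -1], [-24, -4]] = [[-6, -6], [2, -5], [4, 1]].

W = [[-6, -6], [2, -5], [4, 1]]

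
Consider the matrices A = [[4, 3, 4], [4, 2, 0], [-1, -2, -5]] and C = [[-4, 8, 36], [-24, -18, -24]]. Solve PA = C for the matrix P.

Since A sits to the right of P, P = CA⁻¹.
det A = -4, so A⁻¹ = [[5/2, -7/4, 2], [-5, 4, -4], [3/2, -5/4, 1]].
P = CA⁻¹ = [[-4, 8, 36], [-24, -18, -24]] · [[5/2, -7/4, 2], [-5, 4, -4], [3/2, -5/4, 1]] = [[4, -6, -4], [-6, 0, 0]].

P = [[4, -6, -4], [-6, 0, 0]]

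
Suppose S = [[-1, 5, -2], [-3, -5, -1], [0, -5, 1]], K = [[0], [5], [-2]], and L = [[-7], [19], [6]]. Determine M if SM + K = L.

SM = L − K = [[-7], [14], [8]].
Since S multiplies M on the left, M = S⁻¹(L − K).
det S = -5, so S⁻¹ = [[2, -1, 3], [-3/5, 1/5, -1], [-3, 1, -4]].
M = S⁻¹(L − K) = [[-4], [-1], [3]].

M = [[-4], [-1], [3]]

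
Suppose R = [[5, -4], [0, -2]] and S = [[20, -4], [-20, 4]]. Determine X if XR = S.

R is on the right of X, so right-multiply by R⁻¹: X = SR⁻¹.
det R = -10, so R⁻¹ = [[1/5, -2/5], [0, -1/2]].
X = SR⁻¹ = [[20, -4], [-20, 4]] · [[1/5, -2/5], [0, -1/2]] = [[4, -6], [-4, 6]].

X = [[4, -6], [-4, 6]]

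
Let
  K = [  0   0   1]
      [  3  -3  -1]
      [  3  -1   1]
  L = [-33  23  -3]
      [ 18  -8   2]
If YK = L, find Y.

K is on the right of Y, so right-multiply by K⁻¹: Y = LK⁻¹.
K has determinant 6; K⁻¹ = [[-2/3, -1/6, 1/2], [-1, -1/2, 1/2], [1, 0, 0]].
Y = LK⁻¹ = [[-33, 23, -3], [18, -8, 2]] · [[-2/3, -1/6, 1/2], [-1, -1/2, 1/2], [1, 0, 0]] = [[-4, -6, -5], [-2, 1, 5]].

Y = [[-4, -6, -5], [-2, 1, 5]]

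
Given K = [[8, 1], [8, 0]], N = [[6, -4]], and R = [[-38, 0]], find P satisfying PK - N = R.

P = [[-4, 0]]

PK = R + N = [[-32, -4]].
Right-multiplying both sides by K⁻¹ gives P = (R + N)K⁻¹.
det K = -8; the adjugate gives K⁻¹ = [[0, 1/8], [1, -1]].
P = (R + N)K⁻¹ = [[-4, 0]].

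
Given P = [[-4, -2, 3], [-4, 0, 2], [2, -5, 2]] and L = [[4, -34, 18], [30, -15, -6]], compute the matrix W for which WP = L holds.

W = [[2, 0, 6], [0, -6, 3]]

Since P sits to the right of W, W = LP⁻¹.
P has determinant -4; P⁻¹ = [[-5/2, 11/4, 1], [-3, 7/2, 1], [-5, 6, 2]].
W = LP⁻¹ = [[4, -34, 18], [30, -15, -6]] · [[-5/2, 11/4, 1], [-3, 7/2, 1], [-5, 6, 2]] = [[2, 0, 6], [0, -6, 3]].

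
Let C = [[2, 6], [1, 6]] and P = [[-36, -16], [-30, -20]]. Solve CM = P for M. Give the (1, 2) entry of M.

4

C is on the left of M, so left-multiply by C⁻¹: M = C⁻¹P.
det C = 6, so C⁻¹ = [[1, -1], [-1/6, 1/3]].
M = C⁻¹P = [[1, -1], [-1/6, 1/3]] · [[-36, -16], [-30, -20]] = [[-6, 4], [-4, -4]].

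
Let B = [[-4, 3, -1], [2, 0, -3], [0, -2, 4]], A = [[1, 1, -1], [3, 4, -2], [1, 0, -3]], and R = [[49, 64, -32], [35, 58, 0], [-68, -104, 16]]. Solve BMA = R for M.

Left-multiply by B⁻¹ and right-multiply by A⁻¹: M = B⁻¹RA⁻¹.
det B = 4, so B⁻¹ = [[-3/2, -5/2, -9/4], [-2, -4, -7/2], [-1, -2, -3/2]].
det A = -1; the adjugate gives A⁻¹ = [[12, -3, -2], [-7, 2, 1], [4, -1, -1]].
B⁻¹R = [[-8, -7, 12], [0, 4, 8], [-17, -24, 8]].
M = (B⁻¹R)A⁻¹ = [[1, -2, -3], [4, 0, -4], [-4, -5, 2]].

M = [[1, -2, -3], [4, 0, -4], [-4, -5, 2]]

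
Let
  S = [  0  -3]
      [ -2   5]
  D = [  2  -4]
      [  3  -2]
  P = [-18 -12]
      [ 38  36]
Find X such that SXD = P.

X = [[4, -4], [-3, 4]]

Isolating X: multiply by S⁻¹ from the left and D⁻¹ from the right, so X = S⁻¹PD⁻¹.
S has determinant -6; S⁻¹ = [[-5/6, -1/2], [-1/3, 0]].
D has determinant 8; D⁻¹ = [[-1/4, 1/2], [-3/8, 1/4]].
S⁻¹P = [[-4, -8], [6, 4]].
X = (S⁻¹P)D⁻¹ = [[4, -4], [-3, 4]].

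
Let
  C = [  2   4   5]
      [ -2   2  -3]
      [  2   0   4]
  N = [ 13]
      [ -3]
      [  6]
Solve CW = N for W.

C is on the left of W, so left-multiply by C⁻¹: W = C⁻¹N.
C has determinant 4; C⁻¹ = [[2, -4, -11/2], [1/2, -1/2, -1], [-1, 2, 3]].
W = C⁻¹N = [[2, -4, -11/2], [1/2, -1/2, -1], [-1, 2, 3]] · [[13], [-3], [6]] = [[5], [2], [-1]].

W = [[5], [2], [-1]]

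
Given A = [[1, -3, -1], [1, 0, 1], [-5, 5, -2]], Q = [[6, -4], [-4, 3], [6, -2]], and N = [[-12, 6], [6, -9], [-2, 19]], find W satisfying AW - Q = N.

AW = N + Q = [[-6, 2], [2, -6], [4, 17]].
A is on the left of W, so left-multiply by A⁻¹: W = A⁻¹(N + Q).
A has determinant -1; A⁻¹ = [[5, 11, 3], [3, 7, 2], [-5, -10, -3]].
W = A⁻¹(N + Q) = [[4, -5], [4, -2], [-2, -1]].

W = [[4, -5], [4, -2], [-2, -1]]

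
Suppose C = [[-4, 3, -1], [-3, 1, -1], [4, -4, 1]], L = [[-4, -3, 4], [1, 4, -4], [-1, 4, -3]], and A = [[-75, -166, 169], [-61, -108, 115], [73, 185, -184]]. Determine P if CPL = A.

P = [[-4, 2, 0], [1, 1, -5], [-3, 1, 4]]

P = C⁻¹AL⁻¹ (apply C⁻¹ on the left and L⁻¹ on the right).
det C = 1, so C⁻¹ = [[-3, 1, -2], [-1, 0, -1], [8, -4, 5]].
det L = -5, so L⁻¹ = [[-4/5, -7/5, 4/5], [-7/5, -16/5, 12/5], [-8/5, -19/5, 13/5]].
C⁻¹A = [[18, 20, -24], [2, -19, 15], [9, 29, -28]].
P = (C⁻¹A)L⁻¹ = [[-4, 2, 0], [1, 1, -5], [-3, 1, 4]].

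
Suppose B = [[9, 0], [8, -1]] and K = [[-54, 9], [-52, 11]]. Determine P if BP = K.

P = [[-6, 1], [4, -3]]

Since B multiplies P on the left, P = B⁻¹K.
det B = -9; the adjugate gives B⁻¹ = [[1/9, 0], [8/9, -1]].
P = B⁻¹K = [[1/9, 0], [8/9, -1]] · [[-54, 9], [-52, 11]] = [[-6, 1], [4, -3]].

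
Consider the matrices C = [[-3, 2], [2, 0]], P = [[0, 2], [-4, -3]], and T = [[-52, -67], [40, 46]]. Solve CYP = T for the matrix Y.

Y = [[4, -5], [-1, -1]]

Isolating Y: multiply by C⁻¹ from the left and P⁻¹ from the right, so Y = C⁻¹TP⁻¹.
det C = -4; the adjugate gives C⁻¹ = [[0, 1/2], [1/2, 3/4]].
det P = 8, so P⁻¹ = [[-3/8, -1/4], [1/2, 0]].
C⁻¹T = [[20, 23], [4, 1]].
Y = (C⁻¹T)P⁻¹ = [[4, -5], [-1, -1]].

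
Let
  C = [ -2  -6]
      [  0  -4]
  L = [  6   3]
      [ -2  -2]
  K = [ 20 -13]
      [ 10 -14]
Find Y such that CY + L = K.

Y = [[2, -1], [-3, 3]]

CY = K − L = [[14, -16], [12, -12]].
C is on the left of Y, so left-multiply by C⁻¹: Y = C⁻¹(K − L).
C has determinant 8; C⁻¹ = [[-1/2, 3/4], [0, -1/4]].
Y = C⁻¹(K − L) = [[2, -1], [-3, 3]].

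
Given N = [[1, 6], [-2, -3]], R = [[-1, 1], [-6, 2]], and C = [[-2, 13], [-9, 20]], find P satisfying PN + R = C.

P = [[3, 2], [5, 4]]

PN = C − R = [[-1, 12], [-3, 18]].
N is on the right of P, so right-multiply by N⁻¹: P = (C − R)N⁻¹.
det N = 9; the adjugate gives N⁻¹ = [[-1/3, -2/3], [2/9, 1/9]].
P = (C − R)N⁻¹ = [[3, 2], [5, 4]].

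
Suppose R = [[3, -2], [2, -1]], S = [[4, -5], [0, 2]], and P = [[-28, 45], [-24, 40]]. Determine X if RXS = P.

X = [[-5, 5], [-4, 5]]

X = R⁻¹PS⁻¹ (apply R⁻¹ on the left and S⁻¹ on the right).
det R = 1; the adjugate gives R⁻¹ = [[-1, 2], [-2, 3]].
det S = 8, so S⁻¹ = [[1/4, 5/8], [0, 1/2]].
R⁻¹P = [[-20, 35], [-16, 30]].
X = (R⁻¹P)S⁻¹ = [[-5, 5], [-4, 5]].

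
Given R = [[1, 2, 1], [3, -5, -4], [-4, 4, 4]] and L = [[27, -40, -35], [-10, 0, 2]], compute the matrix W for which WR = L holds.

W = [[-3, 2, -6], [-6, -4, -2]]

Right-multiplying both sides by R⁻¹ gives W = LR⁻¹.
R has determinant -4; R⁻¹ = [[1, 1, 3/4], [-1, -2, -7/4], [2, 3, 11/4]].
W = LR⁻¹ = [[27, -40, -35], [-10, 0, 2]] · [[1, 1, 3/4], [-1, -2, -7/4], [2, 3, 11/4]] = [[-3, 2, -6], [-6, -4, -2]].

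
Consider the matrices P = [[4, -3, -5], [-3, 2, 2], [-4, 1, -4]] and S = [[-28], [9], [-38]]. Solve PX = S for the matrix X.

X = [[5], [6], [6]]

Since P multiplies X on the left, X = P⁻¹S.
det P = -5, so P⁻¹ = [[2, 17/5, -4/5], [4, 36/5, -7/5], [-1, -8/5, 1/5]].
X = P⁻¹S = [[2, 17/5, -4/5], [4, 36/5, -7/5], [-1, -8/5, 1/5]] · [[-28], [9], [-38]] = [[5], [6], [6]].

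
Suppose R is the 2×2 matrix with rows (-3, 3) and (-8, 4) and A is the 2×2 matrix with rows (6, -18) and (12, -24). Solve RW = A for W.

W = [[-1, 0], [1, -6]]

Left-multiplying both sides by R⁻¹ gives W = R⁻¹A.
R has determinant 12; R⁻¹ = [[1/3, -1/4], [2/3, -1/4]].
W = R⁻¹A = [[1/3, -1/4], [2/3, -1/4]] · [[6, -18], [12, -24]] = [[-1, 0], [1, -6]].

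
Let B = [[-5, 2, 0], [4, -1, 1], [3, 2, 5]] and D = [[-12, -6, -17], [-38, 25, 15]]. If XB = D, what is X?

B is on the right of X, so right-multiply by B⁻¹: X = DB⁻¹.
B has determinant 1; B⁻¹ = [[-7, -10, 2], [-17, -25, 5], [11, 16, -3]].
X = DB⁻¹ = [[-12, -6, -17], [-38, 25, 15]] · [[-7, -10, 2], [-17, -25, 5], [11, 16, -3]] = [[-1, -2, -3], [6, -5, 4]].

X = [[-1, -2, -3], [6, -5, 4]]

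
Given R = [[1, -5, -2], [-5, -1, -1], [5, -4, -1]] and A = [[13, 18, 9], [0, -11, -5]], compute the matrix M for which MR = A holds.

Since R sits to the right of M, M = AR⁻¹.
det R = -3, so R⁻¹ = [[1, -1, -1], [10/3, -3, -11/3], [-25/3, 7, 26/3]].
M = AR⁻¹ = [[13, 18, 9], [0, -11, -5]] · [[1, -1, -1], [10/3, -3, -11/3], [-25/3, 7, 26/3]] = [[-2, -4, -1], [5, -2, -3]].

M = [[-2, -4, -1], [5, -2, -3]]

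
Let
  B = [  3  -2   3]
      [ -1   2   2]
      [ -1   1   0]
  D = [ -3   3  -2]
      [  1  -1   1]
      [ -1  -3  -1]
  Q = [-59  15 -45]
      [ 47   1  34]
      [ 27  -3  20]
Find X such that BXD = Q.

X = [[3, 0, 2], [-4, 0, -4], [-1, -2, -1]]

Isolating X: multiply by B⁻¹ from the left and D⁻¹ from the right, so X = B⁻¹QD⁻¹.
B has determinant 1; B⁻¹ = [[-2, 3, -10], [-2, 3, -9], [1, -1, 4]].
det D = -4, so D⁻¹ = [[-1, -9/4, -1/4], [0, -1/4, -1/4], [1, 3, 0]].
B⁻¹Q = [[-11, 3, -8], [16, 0, 12], [2, 2, 1]].
X = (B⁻¹Q)D⁻¹ = [[3, 0, 2], [-4, 0, -4], [-1, -2, -1]].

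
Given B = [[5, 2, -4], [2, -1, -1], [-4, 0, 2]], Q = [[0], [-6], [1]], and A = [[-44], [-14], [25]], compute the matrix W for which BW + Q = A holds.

BW = A − Q = [[-44], [-8], [24]].
Left-multiplying both sides by B⁻¹ gives W = B⁻¹(A − Q).
det B = 6, so B⁻¹ = [[-1/3, -2/3, -1], [0, -1, -1/2], [-2/3, -4/3, -3/2]].
W = B⁻¹(A − Q) = [[-4], [-4], [4]].

W = [[-4], [-4], [4]]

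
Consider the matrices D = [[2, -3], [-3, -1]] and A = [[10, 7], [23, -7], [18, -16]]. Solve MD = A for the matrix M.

D is on the right of M, so right-multiply by D⁻¹: M = AD⁻¹.
D has determinant -11; D⁻¹ = [[1/11, -3/11], [-3/11, -2/11]].
M = AD⁻¹ = [[10, 7], [23, -7], [18, -16]] · [[1/11, -3/11], [-3/11, -2/11]] = [[-1, -4], [4, -5], [6, -2]].

M = [[-1, -4], [4, -5], [6, -2]]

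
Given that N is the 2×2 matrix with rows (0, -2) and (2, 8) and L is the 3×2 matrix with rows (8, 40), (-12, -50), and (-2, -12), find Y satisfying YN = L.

Right-multiplying both sides by N⁻¹ gives Y = LN⁻¹.
det N = 4, so N⁻¹ = [[2, 1/2], [-1/2, 0]].
Y = LN⁻¹ = [[8, 40], [-12, -50], [-2, -12]] · [[2, 1/2], [-1/2, 0]] = [[-4, 4], [1, -6], [2, -1]].

Y = [[-4, 4], [1, -6], [2, -1]]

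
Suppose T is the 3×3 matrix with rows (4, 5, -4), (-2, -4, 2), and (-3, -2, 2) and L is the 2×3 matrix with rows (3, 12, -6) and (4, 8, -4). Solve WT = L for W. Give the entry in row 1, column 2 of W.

-2

T is on the right of W, so right-multiply by T⁻¹: W = LT⁻¹.
det T = 6, so T⁻¹ = [[-2/3, -1/3, -1], [-1/3, -2/3, 0], [-4/3, -7/6, -1]].
W = LT⁻¹ = [[3, 12, -6], [4, 8, -4]] · [[-2/3, -1/3, -1], [-1/3, -2/3, 0], [-4/3, -7/6, -1]] = [[2, -2, 3], [0, -2, 0]].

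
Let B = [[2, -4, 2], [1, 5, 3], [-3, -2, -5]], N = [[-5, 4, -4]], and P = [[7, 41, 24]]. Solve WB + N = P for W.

WB = P − N = [[12, 37, 28]].
Since B sits to the right of W, W = (P − N)B⁻¹.
det B = 4, so B⁻¹ = [[-19/4, -6, -11/2], [-1, -1, -1], [13/4, 4, 7/2]].
W = (P − N)B⁻¹ = [[-3, 3, -5]].

W = [[-3, 3, -5]]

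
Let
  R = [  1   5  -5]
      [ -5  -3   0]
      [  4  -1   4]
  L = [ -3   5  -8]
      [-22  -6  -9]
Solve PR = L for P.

P = [[0, -1, -2], [-3, -1, -6]]

Since R sits to the right of P, P = LR⁻¹.
det R = 3, so R⁻¹ = [[-4, -5, -5], [20/3, 8, 25/3], [17/3, 7, 22/3]].
P = LR⁻¹ = [[-3, 5, -8], [-22, -6, -9]] · [[-4, -5, -5], [20/3, 8, 25/3], [17/3, 7, 22/3]] = [[0, -1, -2], [-3, -1, -6]].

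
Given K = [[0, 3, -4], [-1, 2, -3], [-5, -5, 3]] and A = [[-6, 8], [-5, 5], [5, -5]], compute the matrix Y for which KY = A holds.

K is on the left of Y, so left-multiply by K⁻¹: Y = K⁻¹A.
det K = -6; the adjugate gives K⁻¹ = [[3/2, -11/6, 1/6], [-3, 10/3, -2/3], [-5/2, 5/2, -1/2]].
Y = K⁻¹A = [[3/2, -11/6, 1/6], [-3, 10/3, -2/3], [-5/2, 5/2, -1/2]] · [[-6, 8], [-5, 5], [5, -5]] = [[1, 2], [-2, -4], [0, -5]].

Y = [[1, 2], [-2, -4], [0, -5]]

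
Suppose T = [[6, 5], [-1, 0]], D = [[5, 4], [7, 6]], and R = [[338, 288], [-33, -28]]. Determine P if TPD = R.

P = T⁻¹RD⁻¹ (apply T⁻¹ on the left and D⁻¹ on the right).
det T = 5; the adjugate gives T⁻¹ = [[0, -1], [1/5, 6/5]].
det D = 2, so D⁻¹ = [[3, -2], [-7/2, 5/2]].
T⁻¹R = [[33, 28], [28, 24]].
P = (T⁻¹R)D⁻¹ = [[1, 4], [0, 4]].

P = [[1, 4], [0, 4]]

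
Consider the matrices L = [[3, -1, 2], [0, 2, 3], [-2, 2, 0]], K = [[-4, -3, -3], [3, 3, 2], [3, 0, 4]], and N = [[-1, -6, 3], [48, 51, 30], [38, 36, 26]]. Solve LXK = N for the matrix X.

Left-multiply by L⁻¹ and right-multiply by K⁻¹: X = L⁻¹NK⁻¹.
det L = -4, so L⁻¹ = [[3/2, -1, 7/4], [3/2, -1, 9/4], [-1, 1, -3/2]].
det K = -3, so K⁻¹ = [[-4, -4, -1], [2, 7/3, 1/3], [3, 3, 1]].
L⁻¹N = [[17, 3, 20], [36, 21, 33], [-8, 3, -12]].
X = (L⁻¹N)K⁻¹ = [[-2, -1, 4], [-3, 4, 4], [2, 3, -3]].

X = [[-2, -1, 4], [-3, 4, 4], [2, 3, -3]]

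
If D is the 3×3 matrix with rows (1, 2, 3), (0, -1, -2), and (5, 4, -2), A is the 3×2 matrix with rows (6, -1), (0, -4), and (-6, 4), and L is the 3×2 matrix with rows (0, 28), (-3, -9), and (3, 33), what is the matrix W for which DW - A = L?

DW = L + A = [[6, 27], [-3, -13], [-3, 37]].
Left-multiplying both sides by D⁻¹ gives W = D⁻¹(L + A).
det D = 5; the adjugate gives D⁻¹ = [[2, 16/5, -1/5], [-2, -17/5, 2/5], [1, 6/5, -1/5]].
W = D⁻¹(L + A) = [[3, 5], [-3, 5], [3, 4]].

W = [[3, 5], [-3, 5], [3, 4]]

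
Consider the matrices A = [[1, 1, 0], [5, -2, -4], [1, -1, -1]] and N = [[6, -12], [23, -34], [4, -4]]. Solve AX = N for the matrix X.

Left-multiplying both sides by A⁻¹ gives X = A⁻¹N.
det A = -1; the adjugate gives A⁻¹ = [[2, -1, 4], [-1, 1, -4], [3, -2, 7]].
X = A⁻¹N = [[2, -1, 4], [-1, 1, -4], [3, -2, 7]] · [[6, -12], [23, -34], [4, -4]] = [[5, -6], [1, -6], [0, 4]].

X = [[5, -6], [1, -6], [0, 4]]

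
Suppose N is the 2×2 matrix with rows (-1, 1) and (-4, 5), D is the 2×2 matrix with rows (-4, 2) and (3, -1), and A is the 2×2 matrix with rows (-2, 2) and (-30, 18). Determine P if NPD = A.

Isolating P: multiply by N⁻¹ from the left and D⁻¹ from the right, so P = N⁻¹AD⁻¹.
N has determinant -1; N⁻¹ = [[-5, 1], [-4, 1]].
det D = -2, so D⁻¹ = [[1/2, 1], [3/2, 2]].
N⁻¹A = [[-20, 8], [-22, 10]].
P = (N⁻¹A)D⁻¹ = [[2, -4], [4, -2]].

P = [[2, -4], [4, -2]]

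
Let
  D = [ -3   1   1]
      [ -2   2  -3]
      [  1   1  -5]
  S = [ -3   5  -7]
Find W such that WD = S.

Since D sits to the right of W, W = SD⁻¹.
det D = 4; the adjugate gives D⁻¹ = [[-7/4, 3/2, -5/4], [-13/4, 7/2, -11/4], [-1, 1, -1]].
W = SD⁻¹ = [[-3, 5, -7]] · [[-7/4, 3/2, -5/4], [-13/4, 7/2, -11/4], [-1, 1, -1]] = [[-4, 6, -3]].

W = [[-4, 6, -3]]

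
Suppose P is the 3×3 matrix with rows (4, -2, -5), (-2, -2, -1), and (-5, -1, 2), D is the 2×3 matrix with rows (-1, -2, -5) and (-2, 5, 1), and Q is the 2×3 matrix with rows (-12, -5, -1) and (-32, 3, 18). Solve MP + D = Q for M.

MP = Q − D = [[-11, -3, 4], [-30, -2, 17]].
Right-multiplying both sides by P⁻¹ gives M = (Q − D)P⁻¹.
det P = 2; the adjugate gives P⁻¹ = [[-5/2, 9/2, -4], [9/2, -17/2, 7], [-4, 7, -6]].
M = (Q − D)P⁻¹ = [[-2, 4, -1], [-2, 1, 4]].

M = [[-2, 4, -1], [-2, 1, 4]]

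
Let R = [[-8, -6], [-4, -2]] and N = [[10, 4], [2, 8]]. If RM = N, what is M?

Left-multiplying both sides by R⁻¹ gives M = R⁻¹N.
det R = -8, so R⁻¹ = [[1/4, -3/4], [-1/2, 1]].
M = R⁻¹N = [[1/4, -3/4], [-1/2, 1]] · [[10, 4], [2, 8]] = [[1, -5], [-3, 6]].

M = [[1, -5], [-3, 6]]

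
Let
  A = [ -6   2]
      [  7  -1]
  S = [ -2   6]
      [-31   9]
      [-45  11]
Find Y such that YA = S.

A is on the right of Y, so right-multiply by A⁻¹: Y = SA⁻¹.
det A = -8; the adjugate gives A⁻¹ = [[1/8, 1/4], [7/8, 3/4]].
Y = SA⁻¹ = [[-2, 6], [-31, 9], [-45, 11]] · [[1/8, 1/4], [7/8, 3/4]] = [[5, 4], [4, -1], [4, -3]].

Y = [[5, 4], [4, -1], [4, -3]]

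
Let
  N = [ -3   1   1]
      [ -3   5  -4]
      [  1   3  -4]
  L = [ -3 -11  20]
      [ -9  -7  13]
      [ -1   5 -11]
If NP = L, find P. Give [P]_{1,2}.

Left-multiplying both sides by N⁻¹ gives P = N⁻¹L.
det N = -6; the adjugate gives N⁻¹ = [[4/3, -7/6, 3/2], [8/3, -11/6, 5/2], [7/3, -5/3, 2]].
P = N⁻¹L = [[4/3, -7/6, 3/2], [8/3, -11/6, 5/2], [7/3, -5/3, 2]] · [[-3, -11, 20], [-9, -7, 13], [-1, 5, -11]] = [[5, 1, -5], [6, -4, 2], [6, -4, 3]].

1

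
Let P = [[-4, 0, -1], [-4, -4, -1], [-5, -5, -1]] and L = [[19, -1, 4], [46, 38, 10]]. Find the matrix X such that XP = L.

X = [[-5, 4, -3], [-2, -2, -6]]

Since P sits to the right of X, X = LP⁻¹.
det P = 4, so P⁻¹ = [[-1/4, 5/4, -1], [1/4, -1/4, 0], [0, -5, 4]].
X = LP⁻¹ = [[19, -1, 4], [46, 38, 10]] · [[-1/4, 5/4, -1], [1/4, -1/4, 0], [0, -5, 4]] = [[-5, 4, -3], [-2, -2, -6]].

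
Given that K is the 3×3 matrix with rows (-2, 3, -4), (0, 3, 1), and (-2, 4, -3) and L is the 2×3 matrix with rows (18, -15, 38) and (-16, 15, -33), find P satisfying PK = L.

Since K sits to the right of P, P = LK⁻¹.
K has determinant -4; K⁻¹ = [[13/4, 7/4, -15/4], [1/2, 1/2, -1/2], [-3/2, -1/2, 3/2]].
P = LK⁻¹ = [[18, -15, 38], [-16, 15, -33]] · [[13/4, 7/4, -15/4], [1/2, 1/2, -1/2], [-3/2, -1/2, 3/2]] = [[-6, 5, -3], [5, -4, 3]].

P = [[-6, 5, -3], [5, -4, 3]]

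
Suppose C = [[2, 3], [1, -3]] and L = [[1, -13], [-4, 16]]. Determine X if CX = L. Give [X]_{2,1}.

Since C multiplies X on the left, X = C⁻¹L.
det C = -9, so C⁻¹ = [[1/3, 1/3], [1/9, -2/9]].
X = C⁻¹L = [[1/3, 1/3], [1/9, -2/9]] · [[1, -13], [-4, 16]] = [[-1, 1], [1, -5]].

1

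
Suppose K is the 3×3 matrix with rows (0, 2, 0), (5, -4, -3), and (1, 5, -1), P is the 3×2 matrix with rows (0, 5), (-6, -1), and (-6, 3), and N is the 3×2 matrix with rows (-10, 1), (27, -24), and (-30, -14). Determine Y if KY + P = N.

KY = N − P = [[-10, -4], [33, -23], [-24, -17]].
Left-multiplying both sides by K⁻¹ gives Y = K⁻¹(N − P).
K has determinant 4; K⁻¹ = [[19/4, 1/2, -3/2], [1/2, 0, 0], [29/4, 1/2, -5/2]].
Y = K⁻¹(N − P) = [[5, -5], [-5, -2], [4, 2]].

Y = [[5, -5], [-5, -2], [4, 2]]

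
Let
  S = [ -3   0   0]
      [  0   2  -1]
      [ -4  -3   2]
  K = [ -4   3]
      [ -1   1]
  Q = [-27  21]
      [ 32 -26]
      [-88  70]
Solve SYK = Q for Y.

Isolating Y: multiply by S⁻¹ from the left and K⁻¹ from the right, so Y = S⁻¹QK⁻¹.
det S = -3; the adjugate gives S⁻¹ = [[-1/3, 0, 0], [-4/3, 2, 1], [-8/3, 3, 2]].
det K = -1; the adjugate gives K⁻¹ = [[-1, 3], [-1, 4]].
S⁻¹Q = [[9, -7], [12, -10], [-8, 6]].
Y = (S⁻¹Q)K⁻¹ = [[-2, -1], [-2, -4], [2, 0]].

Y = [[-2, -1], [-2, -4], [2, 0]]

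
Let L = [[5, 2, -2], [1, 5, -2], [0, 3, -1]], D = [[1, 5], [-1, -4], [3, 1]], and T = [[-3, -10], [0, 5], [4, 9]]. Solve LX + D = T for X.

LX = T − D = [[-4, -15], [1, 9], [1, 8]].
Left-multiplying both sides by L⁻¹ gives X = L⁻¹(T − D).
L has determinant 1; L⁻¹ = [[1, -4, 6], [1, -5, 8], [3, -15, 23]].
X = L⁻¹(T − D) = [[-2, -3], [-1, 4], [-4, 4]].

X = [[-2, -3], [-1, 4], [-4, 4]]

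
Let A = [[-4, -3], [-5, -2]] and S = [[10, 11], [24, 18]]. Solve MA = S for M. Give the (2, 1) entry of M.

-6

A is on the right of M, so right-multiply by A⁻¹: M = SA⁻¹.
det A = -7; the adjugate gives A⁻¹ = [[2/7, -3/7], [-5/7, 4/7]].
M = SA⁻¹ = [[10, 11], [24, 18]] · [[2/7, -3/7], [-5/7, 4/7]] = [[-5, 2], [-6, 0]].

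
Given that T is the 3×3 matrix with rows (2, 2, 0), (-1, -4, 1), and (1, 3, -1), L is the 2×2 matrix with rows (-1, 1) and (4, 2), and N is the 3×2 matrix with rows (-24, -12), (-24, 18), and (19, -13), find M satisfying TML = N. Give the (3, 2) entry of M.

Isolating M: multiply by T⁻¹ from the left and L⁻¹ from the right, so M = T⁻¹NL⁻¹.
det T = 2, so T⁻¹ = [[1/2, 1, 1], [0, -1, -1], [1/2, -2, -3]].
L has determinant -6; L⁻¹ = [[-1/3, 1/6], [2/3, 1/6]].
T⁻¹N = [[-17, -1], [5, -5], [-21, -3]].
M = (T⁻¹N)L⁻¹ = [[5, -3], [-5, 0], [5, -4]].

-4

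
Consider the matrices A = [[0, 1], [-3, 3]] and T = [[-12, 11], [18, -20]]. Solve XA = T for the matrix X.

A is on the right of X, so right-multiply by A⁻¹: X = TA⁻¹.
det A = 3, so A⁻¹ = [[1, -1/3], [1, 0]].
X = TA⁻¹ = [[-12, 11], [18, -20]] · [[1, -1/3], [1, 0]] = [[-1, 4], [-2, -6]].

X = [[-1, 4], [-2, -6]]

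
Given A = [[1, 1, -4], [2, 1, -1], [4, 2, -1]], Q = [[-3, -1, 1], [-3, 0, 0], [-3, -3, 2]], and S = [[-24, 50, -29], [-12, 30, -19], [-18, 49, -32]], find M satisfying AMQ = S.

M = [[2, 5, -5], [-5, -1, 4], [-4, -3, 5]]

M = A⁻¹SQ⁻¹ (apply A⁻¹ on the left and Q⁻¹ on the right).
det A = -1, so A⁻¹ = [[-1, 7, -3], [2, -15, 7], [0, -2, 1]].
Q has determinant 3; Q⁻¹ = [[0, -1/3, 0], [2, -1, -1], [3, -2, -1]].
A⁻¹S = [[-6, 13, -8], [6, -7, 3], [6, -11, 6]].
M = (A⁻¹S)Q⁻¹ = [[2, 5, -5], [-5, -1, 4], [-4, -3, 5]].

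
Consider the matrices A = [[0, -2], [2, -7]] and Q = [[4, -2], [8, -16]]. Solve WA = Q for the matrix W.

A is on the right of W, so right-multiply by A⁻¹: W = QA⁻¹.
A has determinant 4; A⁻¹ = [[-7/4, 1/2], [-1/2, 0]].
W = QA⁻¹ = [[4, -2], [8, -16]] · [[-7/4, 1/2], [-1/2, 0]] = [[-6, 2], [-6, 4]].

W = [[-6, 2], [-6, 4]]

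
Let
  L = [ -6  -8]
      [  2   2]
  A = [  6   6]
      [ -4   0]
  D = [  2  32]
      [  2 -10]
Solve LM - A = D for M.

LM = D + A = [[8, 38], [-2, -10]].
Since L multiplies M on the left, M = L⁻¹(D + A).
det L = 4; the adjugate gives L⁻¹ = [[1/2, 2], [-1/2, -3/2]].
M = L⁻¹(D + A) = [[0, -1], [-1, -4]].

M = [[0, -1], [-1, -4]]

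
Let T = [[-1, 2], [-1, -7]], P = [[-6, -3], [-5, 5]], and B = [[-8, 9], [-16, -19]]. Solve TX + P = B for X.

TX = B − P = [[-2, 12], [-11, -24]].
Since T multiplies X on the left, X = T⁻¹(B − P).
det T = 9; the adjugate gives T⁻¹ = [[-7/9, -2/9], [1/9, -1/9]].
X = T⁻¹(B − P) = [[4, -4], [1, 4]].

X = [[4, -4], [1, 4]]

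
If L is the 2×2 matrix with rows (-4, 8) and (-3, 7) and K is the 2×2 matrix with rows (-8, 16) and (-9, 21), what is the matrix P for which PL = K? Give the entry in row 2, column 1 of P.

0

Since L sits to the right of P, P = KL⁻¹.
det L = -4, so L⁻¹ = [[-7/4, 2], [-3/4, 1]].
P = KL⁻¹ = [[-8, 16], [-9, 21]] · [[-7/4, 2], [-3/4, 1]] = [[2, 0], [0, 3]].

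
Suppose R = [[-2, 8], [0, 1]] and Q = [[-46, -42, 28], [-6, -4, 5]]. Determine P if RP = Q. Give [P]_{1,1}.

Since R multiplies P on the left, P = R⁻¹Q.
R has determinant -2; R⁻¹ = [[-1/2, 4], [0, 1]].
P = R⁻¹Q = [[-1/2, 4], [0, 1]] · [[-46, -42, 28], [-6, -4, 5]] = [[-1, 5, 6], [-6, -4, 5]].

-1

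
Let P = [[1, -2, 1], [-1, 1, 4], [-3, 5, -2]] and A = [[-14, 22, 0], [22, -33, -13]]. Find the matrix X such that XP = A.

X = [[0, 2, 4], [1, -6, -5]]

P is on the right of X, so right-multiply by P⁻¹: X = AP⁻¹.
det P = 4; the adjugate gives P⁻¹ = [[-11/2, 1/4, -9/4], [-7/2, 1/4, -5/4], [-1/2, 1/4, -1/4]].
X = AP⁻¹ = [[-14, 22, 0], [22, -33, -13]] · [[-11/2, 1/4, -9/4], [-7/2, 1/4, -5/4], [-1/2, 1/4, -1/4]] = [[0, 2, 4], [1, -6, -5]].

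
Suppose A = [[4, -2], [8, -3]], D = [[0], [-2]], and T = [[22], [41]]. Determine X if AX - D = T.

X = [[3], [-5]]

AX = T + D = [[22], [39]].
Since A multiplies X on the left, X = A⁻¹(T + D).
det A = 4; the adjugate gives A⁻¹ = [[-3/4, 1/2], [-2, 1]].
X = A⁻¹(T + D) = [[3], [-5]].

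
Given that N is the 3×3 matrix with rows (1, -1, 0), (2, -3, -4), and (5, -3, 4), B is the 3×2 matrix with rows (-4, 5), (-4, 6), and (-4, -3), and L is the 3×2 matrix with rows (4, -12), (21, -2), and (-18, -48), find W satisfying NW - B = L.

W = [[-5, -5], [-5, 2], [-3, -5]]

NW = L + B = [[0, -7], [17, 4], [-22, -51]].
Left-multiplying both sides by N⁻¹ gives W = N⁻¹(L + B).
det N = 4, so N⁻¹ = [[-6, 1, 1], [-7, 1, 1], [9/4, -1/2, -1/4]].
W = N⁻¹(L + B) = [[-5, -5], [-5, 2], [-3, -5]].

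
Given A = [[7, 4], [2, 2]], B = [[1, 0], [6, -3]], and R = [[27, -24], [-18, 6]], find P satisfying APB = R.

P = [[-3, 4], [0, -5]]

P = A⁻¹RB⁻¹ (apply A⁻¹ on the left and B⁻¹ on the right).
det A = 6; the adjugate gives A⁻¹ = [[1/3, -2/3], [-1/3, 7/6]].
det B = -3; the adjugate gives B⁻¹ = [[1, 0], [2, -1/3]].
A⁻¹R = [[21, -12], [-30, 15]].
P = (A⁻¹R)B⁻¹ = [[-3, 4], [0, -5]].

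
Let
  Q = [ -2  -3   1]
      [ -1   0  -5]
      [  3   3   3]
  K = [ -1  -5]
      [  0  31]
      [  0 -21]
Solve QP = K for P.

Since Q multiplies P on the left, P = Q⁻¹K.
Q has determinant 3; Q⁻¹ = [[5, 4, 5], [-4, -3, -11/3], [-1, -1, -1]].
P = Q⁻¹K = [[5, 4, 5], [-4, -3, -11/3], [-1, -1, -1]] · [[-1, -5], [0, 31], [0, -21]] = [[-5, -6], [4, 4], [1, -5]].

P = [[-5, -6], [4, 4], [1, -5]]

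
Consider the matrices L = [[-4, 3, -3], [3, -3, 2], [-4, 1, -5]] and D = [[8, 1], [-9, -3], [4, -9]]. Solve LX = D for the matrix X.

Left-multiplying both sides by L⁻¹ gives X = L⁻¹D.
det L = -4; the adjugate gives L⁻¹ = [[-13/4, -3, 3/4], [-7/4, -2, 1/4], [9/4, 2, -3/4]].
X = L⁻¹D = [[-13/4, -3, 3/4], [-7/4, -2, 1/4], [9/4, 2, -3/4]] · [[8, 1], [-9, -3], [4, -9]] = [[4, -1], [5, 2], [-3, 3]].

X = [[4, -1], [5, 2], [-3, 3]]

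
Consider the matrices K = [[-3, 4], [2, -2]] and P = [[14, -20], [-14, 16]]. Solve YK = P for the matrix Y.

Since K sits to the right of Y, Y = PK⁻¹.
K has determinant -2; K⁻¹ = [[1, 2], [1, 3/2]].
Y = PK⁻¹ = [[14, -20], [-14, 16]] · [[1, 2], [1, 3/2]] = [[-6, -2], [2, -4]].

Y = [[-6, -2], [2, -4]]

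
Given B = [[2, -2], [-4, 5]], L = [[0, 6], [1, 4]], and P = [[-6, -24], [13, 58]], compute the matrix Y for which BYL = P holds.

Y = [[1, -2], [1, 1]]

Isolating Y: multiply by B⁻¹ from the left and L⁻¹ from the right, so Y = B⁻¹PL⁻¹.
B has determinant 2; B⁻¹ = [[5/2, 1], [2, 1]].
det L = -6, so L⁻¹ = [[-2/3, 1], [1/6, 0]].
B⁻¹P = [[-2, -2], [1, 10]].
Y = (B⁻¹P)L⁻¹ = [[1, -2], [1, 1]].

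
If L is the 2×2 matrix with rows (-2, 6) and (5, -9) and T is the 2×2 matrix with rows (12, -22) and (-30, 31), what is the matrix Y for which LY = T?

Y = [[-6, -1], [0, -4]]

L is on the left of Y, so left-multiply by L⁻¹: Y = L⁻¹T.
det L = -12, so L⁻¹ = [[3/4, 1/2], [5/12, 1/6]].
Y = L⁻¹T = [[3/4, 1/2], [5/12, 1/6]] · [[12, -22], [-30, 31]] = [[-6, -1], [0, -4]].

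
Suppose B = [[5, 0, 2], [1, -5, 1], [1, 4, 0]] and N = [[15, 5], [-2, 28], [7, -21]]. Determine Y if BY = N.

Y = [[3, 3], [1, -6], [0, -5]]

Since B multiplies Y on the left, Y = B⁻¹N.
B has determinant -2; B⁻¹ = [[2, -4, -5], [-1/2, 1, 3/2], [-9/2, 10, 25/2]].
Y = B⁻¹N = [[2, -4, -5], [-1/2, 1, 3/2], [-9/2, 10, 25/2]] · [[15, 5], [-2, 28], [7, -21]] = [[3, 3], [1, -6], [0, -5]].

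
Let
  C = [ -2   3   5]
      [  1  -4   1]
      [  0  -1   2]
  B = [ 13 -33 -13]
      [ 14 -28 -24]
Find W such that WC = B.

W = [[-4, 5, 1], [-6, 2, 2]]

Right-multiplying both sides by C⁻¹ gives W = BC⁻¹.
det C = 3; the adjugate gives C⁻¹ = [[-7/3, -11/3, 23/3], [-2/3, -4/3, 7/3], [-1/3, -2/3, 5/3]].
W = BC⁻¹ = [[13, -33, -13], [14, -28, -24]] · [[-7/3, -11/3, 23/3], [-2/3, -4/3, 7/3], [-1/3, -2/3, 5/3]] = [[-4, 5, 1], [-6, 2, 2]].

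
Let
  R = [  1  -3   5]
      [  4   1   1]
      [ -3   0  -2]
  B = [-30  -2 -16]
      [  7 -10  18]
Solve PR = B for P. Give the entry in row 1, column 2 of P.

Since R sits to the right of P, P = BR⁻¹.
det R = -2, so R⁻¹ = [[1, 3, 4], [-5/2, -13/2, -19/2], [-3/2, -9/2, -13/2]].
P = BR⁻¹ = [[-30, -2, -16], [7, -10, 18]] · [[1, 3, 4], [-5/2, -13/2, -19/2], [-3/2, -9/2, -13/2]] = [[-1, -5, 3], [5, 5, 6]].

-5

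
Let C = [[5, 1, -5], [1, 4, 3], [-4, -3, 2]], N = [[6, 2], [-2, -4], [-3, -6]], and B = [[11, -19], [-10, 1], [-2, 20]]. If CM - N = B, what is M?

CM = B + N = [[17, -17], [-12, -3], [-5, 14]].
Since C multiplies M on the left, M = C⁻¹(B + N).
C has determinant 6; C⁻¹ = [[17/6, 13/6, 23/6], [-7/3, -5/3, -10/3], [13/6, 11/6, 19/6]].
M = C⁻¹(B + N) = [[3, -1], [-3, -2], [-1, 2]].

M = [[3, -1], [-3, -2], [-1, 2]]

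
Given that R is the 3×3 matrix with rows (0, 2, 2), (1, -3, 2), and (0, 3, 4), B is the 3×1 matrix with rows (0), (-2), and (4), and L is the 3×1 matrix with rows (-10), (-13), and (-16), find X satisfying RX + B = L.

RX = L − B = [[-10], [-11], [-20]].
Left-multiplying both sides by R⁻¹ gives X = R⁻¹(L − B).
R has determinant -2; R⁻¹ = [[9, 1, -5], [2, 0, -1], [-3/2, 0, 1]].
X = R⁻¹(L − B) = [[-1], [0], [-5]].

X = [[-1], [0], [-5]]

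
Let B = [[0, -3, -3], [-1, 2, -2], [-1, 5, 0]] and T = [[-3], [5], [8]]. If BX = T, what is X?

X = [[-3], [1], [0]]

Since B multiplies X on the left, X = B⁻¹T.
B has determinant 3; B⁻¹ = [[10/3, -5, 4], [2/3, -1, 1], [-1, 1, -1]].
X = B⁻¹T = [[10/3, -5, 4], [2/3, -1, 1], [-1, 1, -1]] · [[-3], [5], [8]] = [[-3], [1], [0]].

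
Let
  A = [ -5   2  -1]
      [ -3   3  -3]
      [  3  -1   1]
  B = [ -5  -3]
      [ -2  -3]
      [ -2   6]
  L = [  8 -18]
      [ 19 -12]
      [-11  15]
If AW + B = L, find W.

AW = L − B = [[13, -15], [21, -9], [-9, 9]].
Left-multiplying both sides by A⁻¹ gives W = A⁻¹(L − B).
A has determinant -6; A⁻¹ = [[0, 1/6, 1/2], [1, 1/3, 2], [1, -1/6, 3/2]].
W = A⁻¹(L − B) = [[-1, 3], [2, 0], [-4, 0]].

W = [[-1, 3], [2, 0], [-4, 0]]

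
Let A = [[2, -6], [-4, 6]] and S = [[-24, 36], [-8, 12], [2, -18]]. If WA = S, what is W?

Since A sits to the right of W, W = SA⁻¹.
det A = -12; the adjugate gives A⁻¹ = [[-1/2, -1/2], [-1/3, -1/6]].
W = SA⁻¹ = [[-24, 36], [-8, 12], [2, -18]] · [[-1/2, -1/2], [-1/3, -1/6]] = [[0, 6], [0, 2], [5, 2]].

W = [[0, 6], [0, 2], [5, 2]]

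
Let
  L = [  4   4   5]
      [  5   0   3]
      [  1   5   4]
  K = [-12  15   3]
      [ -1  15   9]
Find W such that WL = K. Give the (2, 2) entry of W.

-4

Since L sits to the right of W, W = KL⁻¹.
det L = -3, so L⁻¹ = [[5, -3, -4], [17/3, -11/3, -13/3], [-25/3, 16/3, 20/3]].
W = KL⁻¹ = [[-12, 15, 3], [-1, 15, 9]] · [[5, -3, -4], [17/3, -11/3, -13/3], [-25/3, 16/3, 20/3]] = [[0, -3, 3], [5, -4, -1]].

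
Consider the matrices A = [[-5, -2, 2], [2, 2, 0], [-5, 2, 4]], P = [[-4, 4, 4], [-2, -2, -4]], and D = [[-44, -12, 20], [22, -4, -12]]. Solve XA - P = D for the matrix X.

XA = D + P = [[-48, -8, 24], [20, -6, -16]].
A is on the right of X, so right-multiply by A⁻¹: X = (D + P)A⁻¹.
A has determinant 4; A⁻¹ = [[2, 3, -1], [-2, -5/2, 1], [7/2, 5, -3/2]].
X = (D + P)A⁻¹ = [[4, -4, 4], [-4, -5, -2]].

X = [[4, -4, 4], [-4, -5, -2]]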